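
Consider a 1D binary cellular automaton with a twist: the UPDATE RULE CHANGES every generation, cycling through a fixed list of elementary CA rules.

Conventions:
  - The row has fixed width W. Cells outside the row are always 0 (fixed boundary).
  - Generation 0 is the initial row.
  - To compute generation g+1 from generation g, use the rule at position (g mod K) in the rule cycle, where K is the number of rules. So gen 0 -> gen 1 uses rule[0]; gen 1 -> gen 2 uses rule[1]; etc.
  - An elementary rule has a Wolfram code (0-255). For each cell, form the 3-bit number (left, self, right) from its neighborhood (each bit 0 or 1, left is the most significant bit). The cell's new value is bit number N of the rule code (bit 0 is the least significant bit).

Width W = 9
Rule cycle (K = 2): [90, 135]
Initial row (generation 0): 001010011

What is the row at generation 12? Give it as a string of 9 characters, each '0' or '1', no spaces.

Gen 0: 001010011
Gen 1 (rule 90): 010001111
Gen 2 (rule 135): 110110110
Gen 3 (rule 90): 110110111
Gen 4 (rule 135): 000000010
Gen 5 (rule 90): 000000101
Gen 6 (rule 135): 111111101
Gen 7 (rule 90): 100000100
Gen 8 (rule 135): 101111101
Gen 9 (rule 90): 001000100
Gen 10 (rule 135): 111011101
Gen 11 (rule 90): 101010100
Gen 12 (rule 135): 101010101

Answer: 101010101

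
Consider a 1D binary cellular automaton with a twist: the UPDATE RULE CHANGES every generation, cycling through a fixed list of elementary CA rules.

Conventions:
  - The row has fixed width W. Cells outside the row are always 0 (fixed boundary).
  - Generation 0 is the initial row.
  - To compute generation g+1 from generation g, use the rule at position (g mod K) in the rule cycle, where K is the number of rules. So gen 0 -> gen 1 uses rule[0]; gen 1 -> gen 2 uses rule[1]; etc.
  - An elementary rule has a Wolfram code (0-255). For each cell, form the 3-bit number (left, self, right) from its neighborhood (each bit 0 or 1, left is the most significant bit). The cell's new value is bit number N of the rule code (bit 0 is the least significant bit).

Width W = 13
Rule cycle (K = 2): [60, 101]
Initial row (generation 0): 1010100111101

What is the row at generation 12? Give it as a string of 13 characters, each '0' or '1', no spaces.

Answer: 1111001011001

Derivation:
Gen 0: 1010100111101
Gen 1 (rule 60): 1111110100011
Gen 2 (rule 101): 0000011101001
Gen 3 (rule 60): 0000010011101
Gen 4 (rule 101): 1111010000111
Gen 5 (rule 60): 1000111000100
Gen 6 (rule 101): 1010001010101
Gen 7 (rule 60): 1111001111111
Gen 8 (rule 101): 0001000000001
Gen 9 (rule 60): 0001100000001
Gen 10 (rule 101): 1100101111101
Gen 11 (rule 60): 1010111000011
Gen 12 (rule 101): 1111001011001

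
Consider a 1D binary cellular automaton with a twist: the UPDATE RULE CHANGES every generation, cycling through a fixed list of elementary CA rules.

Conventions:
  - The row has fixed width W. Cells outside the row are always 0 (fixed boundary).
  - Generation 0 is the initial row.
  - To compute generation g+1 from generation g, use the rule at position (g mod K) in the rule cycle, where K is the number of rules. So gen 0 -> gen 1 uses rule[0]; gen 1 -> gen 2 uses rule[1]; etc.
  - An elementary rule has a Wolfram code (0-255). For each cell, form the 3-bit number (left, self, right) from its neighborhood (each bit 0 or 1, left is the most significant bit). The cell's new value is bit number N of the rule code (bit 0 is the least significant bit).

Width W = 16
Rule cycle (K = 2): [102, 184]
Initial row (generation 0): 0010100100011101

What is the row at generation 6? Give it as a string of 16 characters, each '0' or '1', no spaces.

Answer: 1111010101011110

Derivation:
Gen 0: 0010100100011101
Gen 1 (rule 102): 0111101100100111
Gen 2 (rule 184): 0111011010010110
Gen 3 (rule 102): 1001101110111010
Gen 4 (rule 184): 0101011101110101
Gen 5 (rule 102): 1111100110011111
Gen 6 (rule 184): 1111010101011110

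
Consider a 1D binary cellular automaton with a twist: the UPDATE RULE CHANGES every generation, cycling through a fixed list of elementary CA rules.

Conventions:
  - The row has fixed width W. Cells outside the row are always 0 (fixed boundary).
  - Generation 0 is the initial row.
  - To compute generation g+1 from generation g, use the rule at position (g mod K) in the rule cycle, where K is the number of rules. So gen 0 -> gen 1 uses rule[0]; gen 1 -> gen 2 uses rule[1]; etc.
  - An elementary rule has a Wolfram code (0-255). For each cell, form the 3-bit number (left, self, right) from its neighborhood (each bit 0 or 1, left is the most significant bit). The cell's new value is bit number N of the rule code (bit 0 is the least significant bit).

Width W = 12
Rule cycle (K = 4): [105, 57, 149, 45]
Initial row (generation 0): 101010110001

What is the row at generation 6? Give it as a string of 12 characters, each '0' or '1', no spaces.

Answer: 011011011000

Derivation:
Gen 0: 101010110001
Gen 1 (rule 105): 010101110100
Gen 2 (rule 57): 001011001011
Gen 3 (rule 149): 101000101000
Gen 4 (rule 45): 111010111011
Gen 5 (rule 105): 101101101111
Gen 6 (rule 57): 011011011000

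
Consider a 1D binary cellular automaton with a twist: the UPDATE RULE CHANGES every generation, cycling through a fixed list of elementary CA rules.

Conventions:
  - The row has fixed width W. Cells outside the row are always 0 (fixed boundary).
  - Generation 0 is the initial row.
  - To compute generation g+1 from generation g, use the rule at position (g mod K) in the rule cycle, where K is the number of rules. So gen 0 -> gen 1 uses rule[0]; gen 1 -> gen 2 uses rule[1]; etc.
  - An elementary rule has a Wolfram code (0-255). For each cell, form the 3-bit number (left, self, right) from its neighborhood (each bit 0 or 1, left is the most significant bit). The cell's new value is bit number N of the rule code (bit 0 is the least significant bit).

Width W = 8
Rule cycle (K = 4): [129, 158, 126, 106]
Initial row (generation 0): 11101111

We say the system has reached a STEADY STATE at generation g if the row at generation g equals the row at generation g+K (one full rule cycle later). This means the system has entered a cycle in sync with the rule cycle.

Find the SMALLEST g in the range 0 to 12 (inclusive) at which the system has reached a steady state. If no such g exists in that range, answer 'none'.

Gen 0: 11101111
Gen 1 (rule 129): 01000110
Gen 2 (rule 158): 11101101
Gen 3 (rule 126): 10111111
Gen 4 (rule 106): 01100001
Gen 5 (rule 129): 00001100
Gen 6 (rule 158): 00011010
Gen 7 (rule 126): 00111111
Gen 8 (rule 106): 01100001
Gen 9 (rule 129): 00001100
Gen 10 (rule 158): 00011010
Gen 11 (rule 126): 00111111
Gen 12 (rule 106): 01100001
Gen 13 (rule 129): 00001100
Gen 14 (rule 158): 00011010
Gen 15 (rule 126): 00111111
Gen 16 (rule 106): 01100001

Answer: 4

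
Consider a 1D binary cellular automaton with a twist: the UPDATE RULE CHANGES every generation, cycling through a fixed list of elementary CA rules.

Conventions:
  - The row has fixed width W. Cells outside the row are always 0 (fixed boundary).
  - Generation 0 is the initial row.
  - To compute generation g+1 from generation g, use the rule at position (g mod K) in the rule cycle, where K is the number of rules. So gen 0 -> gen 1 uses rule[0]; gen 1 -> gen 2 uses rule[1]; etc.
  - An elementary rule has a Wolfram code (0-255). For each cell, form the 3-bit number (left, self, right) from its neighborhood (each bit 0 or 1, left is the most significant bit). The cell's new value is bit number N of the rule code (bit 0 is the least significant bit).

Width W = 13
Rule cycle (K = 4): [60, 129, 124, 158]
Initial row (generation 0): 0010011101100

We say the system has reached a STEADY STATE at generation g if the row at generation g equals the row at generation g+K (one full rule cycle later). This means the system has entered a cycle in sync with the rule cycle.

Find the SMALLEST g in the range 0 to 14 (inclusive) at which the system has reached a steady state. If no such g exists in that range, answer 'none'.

Answer: none

Derivation:
Gen 0: 0010011101100
Gen 1 (rule 60): 0011010011010
Gen 2 (rule 129): 1000000000000
Gen 3 (rule 124): 1100000000000
Gen 4 (rule 158): 1010000000000
Gen 5 (rule 60): 1111000000000
Gen 6 (rule 129): 0110011111111
Gen 7 (rule 124): 0111010000001
Gen 8 (rule 158): 1110011000011
Gen 9 (rule 60): 1001010100010
Gen 10 (rule 129): 0000000001000
Gen 11 (rule 124): 0000000001100
Gen 12 (rule 158): 0000000011010
Gen 13 (rule 60): 0000000010111
Gen 14 (rule 129): 1111111000010
Gen 15 (rule 124): 1000001100011
Gen 16 (rule 158): 1100011010110
Gen 17 (rule 60): 1010010111101
Gen 18 (rule 129): 0000000011000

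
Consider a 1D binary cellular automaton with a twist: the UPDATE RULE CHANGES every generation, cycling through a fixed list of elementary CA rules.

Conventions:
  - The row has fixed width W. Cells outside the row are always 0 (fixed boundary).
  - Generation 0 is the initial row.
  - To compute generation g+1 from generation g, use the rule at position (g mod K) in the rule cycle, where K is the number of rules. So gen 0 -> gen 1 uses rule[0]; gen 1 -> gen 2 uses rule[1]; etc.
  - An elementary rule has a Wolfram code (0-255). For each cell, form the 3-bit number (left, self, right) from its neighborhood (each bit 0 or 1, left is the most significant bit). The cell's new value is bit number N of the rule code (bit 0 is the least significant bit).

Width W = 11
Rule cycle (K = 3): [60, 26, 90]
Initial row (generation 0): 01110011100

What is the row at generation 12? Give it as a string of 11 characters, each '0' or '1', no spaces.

Gen 0: 01110011100
Gen 1 (rule 60): 01001010010
Gen 2 (rule 26): 10110001101
Gen 3 (rule 90): 00111011100
Gen 4 (rule 60): 00100110010
Gen 5 (rule 26): 01011101101
Gen 6 (rule 90): 10010101100
Gen 7 (rule 60): 11011111010
Gen 8 (rule 26): 10010000001
Gen 9 (rule 90): 01101000010
Gen 10 (rule 60): 01011100011
Gen 11 (rule 26): 10010010110
Gen 12 (rule 90): 01101100111

Answer: 01101100111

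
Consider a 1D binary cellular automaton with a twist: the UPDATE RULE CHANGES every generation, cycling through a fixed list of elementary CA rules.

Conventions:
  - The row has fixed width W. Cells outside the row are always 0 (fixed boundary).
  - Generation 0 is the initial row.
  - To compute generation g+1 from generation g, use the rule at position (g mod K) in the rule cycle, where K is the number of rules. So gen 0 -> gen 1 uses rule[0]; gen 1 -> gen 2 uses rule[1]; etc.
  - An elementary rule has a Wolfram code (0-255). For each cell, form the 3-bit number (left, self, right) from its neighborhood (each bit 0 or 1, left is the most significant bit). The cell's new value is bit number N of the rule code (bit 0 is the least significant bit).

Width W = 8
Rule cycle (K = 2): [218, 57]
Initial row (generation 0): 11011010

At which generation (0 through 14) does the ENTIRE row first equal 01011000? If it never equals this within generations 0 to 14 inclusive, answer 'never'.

Answer: 14

Derivation:
Gen 0: 11011010
Gen 1 (rule 218): 11011001
Gen 2 (rule 57): 10110100
Gen 3 (rule 218): 00110010
Gen 4 (rule 57): 10101001
Gen 5 (rule 218): 00000110
Gen 6 (rule 57): 11110101
Gen 7 (rule 218): 11110000
Gen 8 (rule 57): 10001111
Gen 9 (rule 218): 01011111
Gen 10 (rule 57): 00110000
Gen 11 (rule 218): 01111000
Gen 12 (rule 57): 01000111
Gen 13 (rule 218): 10101111
Gen 14 (rule 57): 01011000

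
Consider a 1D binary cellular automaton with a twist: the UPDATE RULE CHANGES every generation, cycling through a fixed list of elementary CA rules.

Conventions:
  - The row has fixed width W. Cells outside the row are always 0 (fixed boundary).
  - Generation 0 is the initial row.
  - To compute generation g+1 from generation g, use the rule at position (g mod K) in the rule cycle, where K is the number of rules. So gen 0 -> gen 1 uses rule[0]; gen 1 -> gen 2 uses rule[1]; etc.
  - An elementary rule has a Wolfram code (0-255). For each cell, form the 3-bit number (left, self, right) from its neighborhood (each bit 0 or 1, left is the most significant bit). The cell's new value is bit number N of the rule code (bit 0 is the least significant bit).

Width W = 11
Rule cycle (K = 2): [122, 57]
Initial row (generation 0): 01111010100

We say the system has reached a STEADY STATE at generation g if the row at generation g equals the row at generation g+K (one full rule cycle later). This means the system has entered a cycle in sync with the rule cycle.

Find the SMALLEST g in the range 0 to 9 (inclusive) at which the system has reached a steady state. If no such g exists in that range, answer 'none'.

Answer: 3

Derivation:
Gen 0: 01111010100
Gen 1 (rule 122): 11001101010
Gen 2 (rule 57): 10101010101
Gen 3 (rule 122): 01010101010
Gen 4 (rule 57): 00101010101
Gen 5 (rule 122): 01010101010
Gen 6 (rule 57): 00101010101
Gen 7 (rule 122): 01010101010
Gen 8 (rule 57): 00101010101
Gen 9 (rule 122): 01010101010
Gen 10 (rule 57): 00101010101
Gen 11 (rule 122): 01010101010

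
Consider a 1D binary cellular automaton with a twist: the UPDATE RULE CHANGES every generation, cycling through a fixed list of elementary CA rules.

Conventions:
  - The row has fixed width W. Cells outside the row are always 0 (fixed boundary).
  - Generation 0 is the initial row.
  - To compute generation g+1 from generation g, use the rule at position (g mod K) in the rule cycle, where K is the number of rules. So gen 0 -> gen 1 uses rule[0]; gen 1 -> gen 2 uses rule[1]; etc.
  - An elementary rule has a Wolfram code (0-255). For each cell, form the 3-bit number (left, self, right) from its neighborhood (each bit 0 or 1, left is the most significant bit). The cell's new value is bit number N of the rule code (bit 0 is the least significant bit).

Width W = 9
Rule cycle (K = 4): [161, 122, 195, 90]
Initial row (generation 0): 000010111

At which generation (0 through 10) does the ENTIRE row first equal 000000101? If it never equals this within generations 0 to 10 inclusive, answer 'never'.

Answer: never

Derivation:
Gen 0: 000010111
Gen 1 (rule 161): 111001010
Gen 2 (rule 122): 101110101
Gen 3 (rule 195): 000110000
Gen 4 (rule 90): 001111000
Gen 5 (rule 161): 100110011
Gen 6 (rule 122): 011111111
Gen 7 (rule 195): 101111111
Gen 8 (rule 90): 001000001
Gen 9 (rule 161): 100011100
Gen 10 (rule 122): 010110110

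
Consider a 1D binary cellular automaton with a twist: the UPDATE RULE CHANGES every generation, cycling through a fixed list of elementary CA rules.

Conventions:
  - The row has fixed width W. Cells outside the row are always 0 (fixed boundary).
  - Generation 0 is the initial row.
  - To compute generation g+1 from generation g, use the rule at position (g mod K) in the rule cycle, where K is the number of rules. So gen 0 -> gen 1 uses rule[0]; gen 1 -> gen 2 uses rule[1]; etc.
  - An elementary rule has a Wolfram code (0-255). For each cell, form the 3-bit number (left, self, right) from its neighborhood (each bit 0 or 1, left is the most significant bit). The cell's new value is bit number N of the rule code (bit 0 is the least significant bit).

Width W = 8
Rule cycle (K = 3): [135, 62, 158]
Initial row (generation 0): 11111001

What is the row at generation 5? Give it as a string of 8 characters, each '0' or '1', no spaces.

Answer: 11110111

Derivation:
Gen 0: 11111001
Gen 1 (rule 135): 01110011
Gen 2 (rule 62): 11001110
Gen 3 (rule 158): 10111101
Gen 4 (rule 135): 10011001
Gen 5 (rule 62): 11110111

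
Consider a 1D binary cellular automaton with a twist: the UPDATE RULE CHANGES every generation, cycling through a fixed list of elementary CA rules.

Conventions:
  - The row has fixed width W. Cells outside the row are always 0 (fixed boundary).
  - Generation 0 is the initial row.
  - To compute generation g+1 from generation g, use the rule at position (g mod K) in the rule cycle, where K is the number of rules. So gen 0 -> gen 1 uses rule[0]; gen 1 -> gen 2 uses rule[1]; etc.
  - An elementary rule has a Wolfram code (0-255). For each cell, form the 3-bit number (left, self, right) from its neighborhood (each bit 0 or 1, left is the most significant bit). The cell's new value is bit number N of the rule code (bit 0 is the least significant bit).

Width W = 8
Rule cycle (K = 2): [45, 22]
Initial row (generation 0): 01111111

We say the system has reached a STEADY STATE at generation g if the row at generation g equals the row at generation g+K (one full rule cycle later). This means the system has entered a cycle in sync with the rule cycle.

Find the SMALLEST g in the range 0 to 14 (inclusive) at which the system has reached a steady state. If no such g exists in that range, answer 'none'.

Gen 0: 01111111
Gen 1 (rule 45): 01000000
Gen 2 (rule 22): 11100000
Gen 3 (rule 45): 10001111
Gen 4 (rule 22): 11010000
Gen 5 (rule 45): 10110111
Gen 6 (rule 22): 10000000
Gen 7 (rule 45): 10111111
Gen 8 (rule 22): 10000000
Gen 9 (rule 45): 10111111
Gen 10 (rule 22): 10000000
Gen 11 (rule 45): 10111111
Gen 12 (rule 22): 10000000
Gen 13 (rule 45): 10111111
Gen 14 (rule 22): 10000000
Gen 15 (rule 45): 10111111
Gen 16 (rule 22): 10000000

Answer: 6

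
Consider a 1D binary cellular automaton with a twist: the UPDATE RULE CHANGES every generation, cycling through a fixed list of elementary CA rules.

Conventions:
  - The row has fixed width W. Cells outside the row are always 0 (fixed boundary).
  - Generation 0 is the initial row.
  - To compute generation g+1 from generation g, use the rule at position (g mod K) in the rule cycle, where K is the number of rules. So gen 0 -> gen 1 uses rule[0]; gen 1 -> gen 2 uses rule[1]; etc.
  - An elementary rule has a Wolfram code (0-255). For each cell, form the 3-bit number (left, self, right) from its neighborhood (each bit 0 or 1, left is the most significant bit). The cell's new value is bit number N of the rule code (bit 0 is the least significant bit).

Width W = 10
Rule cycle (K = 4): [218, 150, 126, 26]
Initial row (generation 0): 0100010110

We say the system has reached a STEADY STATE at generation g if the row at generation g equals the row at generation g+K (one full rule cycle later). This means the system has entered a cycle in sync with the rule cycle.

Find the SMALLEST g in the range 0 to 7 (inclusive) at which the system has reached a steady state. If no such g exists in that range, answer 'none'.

Gen 0: 0100010110
Gen 1 (rule 218): 1010100111
Gen 2 (rule 150): 1010111010
Gen 3 (rule 126): 1111101111
Gen 4 (rule 26): 1000001000
Gen 5 (rule 218): 0100010100
Gen 6 (rule 150): 1110110110
Gen 7 (rule 126): 1011111111
Gen 8 (rule 26): 0010000000
Gen 9 (rule 218): 0101000000
Gen 10 (rule 150): 1101100000
Gen 11 (rule 126): 1111110000

Answer: none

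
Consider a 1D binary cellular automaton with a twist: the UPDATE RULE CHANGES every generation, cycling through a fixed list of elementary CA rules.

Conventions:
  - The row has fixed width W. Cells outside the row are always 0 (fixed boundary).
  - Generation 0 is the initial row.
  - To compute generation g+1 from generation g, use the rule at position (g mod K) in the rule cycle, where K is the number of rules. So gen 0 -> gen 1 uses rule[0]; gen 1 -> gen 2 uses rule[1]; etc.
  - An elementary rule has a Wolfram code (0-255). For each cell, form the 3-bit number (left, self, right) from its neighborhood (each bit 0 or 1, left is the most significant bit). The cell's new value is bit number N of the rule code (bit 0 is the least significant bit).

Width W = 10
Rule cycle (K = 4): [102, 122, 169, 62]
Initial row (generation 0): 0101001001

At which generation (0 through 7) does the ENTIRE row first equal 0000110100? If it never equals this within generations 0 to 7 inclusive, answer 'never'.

Gen 0: 0101001001
Gen 1 (rule 102): 1111011011
Gen 2 (rule 122): 1001111111
Gen 3 (rule 169): 0001111110
Gen 4 (rule 62): 0011000001
Gen 5 (rule 102): 0101000011
Gen 6 (rule 122): 1010100111
Gen 7 (rule 169): 0101000110

Answer: never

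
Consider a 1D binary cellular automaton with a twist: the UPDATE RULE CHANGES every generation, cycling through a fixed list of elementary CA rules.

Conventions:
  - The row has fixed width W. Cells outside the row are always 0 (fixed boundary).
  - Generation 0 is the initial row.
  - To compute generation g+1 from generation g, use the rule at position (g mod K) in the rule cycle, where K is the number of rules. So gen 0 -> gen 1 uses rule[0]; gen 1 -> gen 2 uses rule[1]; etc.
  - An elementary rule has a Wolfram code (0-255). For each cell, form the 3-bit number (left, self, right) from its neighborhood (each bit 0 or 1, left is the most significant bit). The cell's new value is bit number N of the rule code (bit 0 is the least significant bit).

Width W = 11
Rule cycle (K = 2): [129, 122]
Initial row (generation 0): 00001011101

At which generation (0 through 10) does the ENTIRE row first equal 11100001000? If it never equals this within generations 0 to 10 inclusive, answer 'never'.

Answer: 1

Derivation:
Gen 0: 00001011101
Gen 1 (rule 129): 11100001000
Gen 2 (rule 122): 10110010100
Gen 3 (rule 129): 00000000001
Gen 4 (rule 122): 00000000010
Gen 5 (rule 129): 11111111000
Gen 6 (rule 122): 10000001100
Gen 7 (rule 129): 00111100001
Gen 8 (rule 122): 01100110010
Gen 9 (rule 129): 00000000000
Gen 10 (rule 122): 00000000000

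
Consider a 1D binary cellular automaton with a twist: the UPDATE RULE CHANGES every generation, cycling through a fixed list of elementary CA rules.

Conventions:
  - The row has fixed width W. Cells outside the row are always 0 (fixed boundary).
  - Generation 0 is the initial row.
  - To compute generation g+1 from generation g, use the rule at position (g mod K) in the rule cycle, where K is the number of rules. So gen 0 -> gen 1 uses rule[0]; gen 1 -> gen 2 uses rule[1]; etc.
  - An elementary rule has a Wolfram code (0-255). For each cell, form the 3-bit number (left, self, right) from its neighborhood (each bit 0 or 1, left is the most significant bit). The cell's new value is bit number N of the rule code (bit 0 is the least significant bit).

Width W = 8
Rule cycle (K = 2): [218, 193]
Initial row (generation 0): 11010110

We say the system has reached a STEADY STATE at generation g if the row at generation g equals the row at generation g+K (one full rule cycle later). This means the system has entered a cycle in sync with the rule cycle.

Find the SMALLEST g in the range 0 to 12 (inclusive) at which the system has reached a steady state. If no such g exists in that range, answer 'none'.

Gen 0: 11010110
Gen 1 (rule 218): 11000111
Gen 2 (rule 193): 01010011
Gen 3 (rule 218): 10001111
Gen 4 (rule 193): 00100111
Gen 5 (rule 218): 01011111
Gen 6 (rule 193): 00001111
Gen 7 (rule 218): 00011111
Gen 8 (rule 193): 11001111
Gen 9 (rule 218): 11111111
Gen 10 (rule 193): 01111111
Gen 11 (rule 218): 11111111
Gen 12 (rule 193): 01111111
Gen 13 (rule 218): 11111111
Gen 14 (rule 193): 01111111

Answer: 9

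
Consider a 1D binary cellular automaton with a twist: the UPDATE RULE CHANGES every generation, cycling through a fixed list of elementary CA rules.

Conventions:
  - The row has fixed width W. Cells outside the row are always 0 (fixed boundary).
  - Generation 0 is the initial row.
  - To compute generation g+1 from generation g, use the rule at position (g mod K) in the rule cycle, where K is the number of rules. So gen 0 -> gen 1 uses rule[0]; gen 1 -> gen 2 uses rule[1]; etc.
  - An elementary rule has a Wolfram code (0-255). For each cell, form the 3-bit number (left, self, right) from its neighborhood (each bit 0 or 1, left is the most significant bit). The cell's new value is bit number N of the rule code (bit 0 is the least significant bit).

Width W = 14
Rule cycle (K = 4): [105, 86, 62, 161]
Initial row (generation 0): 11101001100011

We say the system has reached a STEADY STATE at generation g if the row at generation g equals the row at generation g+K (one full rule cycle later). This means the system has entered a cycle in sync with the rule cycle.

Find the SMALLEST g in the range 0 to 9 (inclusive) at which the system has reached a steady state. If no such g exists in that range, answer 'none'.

Gen 0: 11101001100011
Gen 1 (rule 105): 10110001101011
Gen 2 (rule 86): 10011010101001
Gen 3 (rule 62): 11110111111111
Gen 4 (rule 161): 01101011111110
Gen 5 (rule 105): 01110110000010
Gen 6 (rule 86): 10010011000111
Gen 7 (rule 62): 11111110101100
Gen 8 (rule 161): 01111101010001
Gen 9 (rule 105): 01000110100100
Gen 10 (rule 86): 11101010111110
Gen 11 (rule 62): 10011111100001
Gen 12 (rule 161): 00001111001100
Gen 13 (rule 105): 11101001001101

Answer: none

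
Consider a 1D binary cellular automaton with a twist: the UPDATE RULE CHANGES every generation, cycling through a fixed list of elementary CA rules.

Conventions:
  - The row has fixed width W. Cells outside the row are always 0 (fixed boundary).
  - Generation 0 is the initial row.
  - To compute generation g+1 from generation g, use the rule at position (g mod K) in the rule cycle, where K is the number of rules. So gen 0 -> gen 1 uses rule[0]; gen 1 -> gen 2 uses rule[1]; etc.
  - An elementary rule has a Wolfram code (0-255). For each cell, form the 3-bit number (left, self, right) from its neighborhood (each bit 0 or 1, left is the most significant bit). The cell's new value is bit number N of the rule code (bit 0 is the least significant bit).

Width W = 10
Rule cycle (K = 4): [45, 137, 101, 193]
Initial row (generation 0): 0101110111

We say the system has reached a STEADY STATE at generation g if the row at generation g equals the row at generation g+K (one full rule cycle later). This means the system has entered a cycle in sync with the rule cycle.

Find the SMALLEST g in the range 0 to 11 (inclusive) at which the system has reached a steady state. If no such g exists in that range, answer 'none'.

Answer: none

Derivation:
Gen 0: 0101110111
Gen 1 (rule 45): 0111001100
Gen 2 (rule 137): 0110001001
Gen 3 (rule 101): 0010101001
Gen 4 (rule 193): 1000000000
Gen 5 (rule 45): 1011111111
Gen 6 (rule 137): 0011111110
Gen 7 (rule 101): 1000000010
Gen 8 (rule 193): 0011111000
Gen 9 (rule 45): 1010000011
Gen 10 (rule 137): 0000111010
Gen 11 (rule 101): 1110001110
Gen 12 (rule 193): 0110100110
Gen 13 (rule 45): 0101100100
Gen 14 (rule 137): 0001000001
Gen 15 (rule 101): 1101011101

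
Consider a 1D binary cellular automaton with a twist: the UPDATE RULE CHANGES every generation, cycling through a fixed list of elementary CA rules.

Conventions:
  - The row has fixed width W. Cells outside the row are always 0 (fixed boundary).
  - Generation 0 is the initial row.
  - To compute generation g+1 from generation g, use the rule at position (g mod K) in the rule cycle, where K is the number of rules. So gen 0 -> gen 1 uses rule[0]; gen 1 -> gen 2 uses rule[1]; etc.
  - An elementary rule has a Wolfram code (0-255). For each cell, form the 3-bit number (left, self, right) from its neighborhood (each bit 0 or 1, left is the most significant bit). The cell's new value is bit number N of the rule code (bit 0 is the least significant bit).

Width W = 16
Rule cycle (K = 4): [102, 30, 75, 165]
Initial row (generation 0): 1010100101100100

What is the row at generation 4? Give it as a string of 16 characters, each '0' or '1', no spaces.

Answer: 1001100000011111

Derivation:
Gen 0: 1010100101100100
Gen 1 (rule 102): 1111101110101100
Gen 2 (rule 30): 1000001000101010
Gen 3 (rule 75): 0011110011000000
Gen 4 (rule 165): 1001100000011111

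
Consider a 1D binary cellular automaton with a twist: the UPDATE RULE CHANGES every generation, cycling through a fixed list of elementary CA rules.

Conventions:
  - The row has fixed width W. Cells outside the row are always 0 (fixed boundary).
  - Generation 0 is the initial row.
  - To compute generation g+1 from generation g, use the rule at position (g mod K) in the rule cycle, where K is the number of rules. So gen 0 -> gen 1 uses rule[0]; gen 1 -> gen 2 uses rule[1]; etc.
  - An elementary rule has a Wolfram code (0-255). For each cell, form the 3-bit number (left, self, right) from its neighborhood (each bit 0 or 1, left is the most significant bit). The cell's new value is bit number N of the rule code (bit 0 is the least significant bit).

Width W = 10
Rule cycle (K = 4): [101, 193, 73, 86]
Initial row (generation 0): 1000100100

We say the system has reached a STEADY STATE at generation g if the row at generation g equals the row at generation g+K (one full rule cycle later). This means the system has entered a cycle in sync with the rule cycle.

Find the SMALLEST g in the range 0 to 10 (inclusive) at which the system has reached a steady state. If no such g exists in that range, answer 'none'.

Gen 0: 1000100100
Gen 1 (rule 101): 1010100101
Gen 2 (rule 193): 0000000000
Gen 3 (rule 73): 1111111111
Gen 4 (rule 86): 0000000001
Gen 5 (rule 101): 1111111101
Gen 6 (rule 193): 0111111100
Gen 7 (rule 73): 0100000101
Gen 8 (rule 86): 1110001101
Gen 9 (rule 101): 0010100111
Gen 10 (rule 193): 1000000011
Gen 11 (rule 73): 0011111011
Gen 12 (rule 86): 0100001001
Gen 13 (rule 101): 0101101001
Gen 14 (rule 193): 0000100000

Answer: none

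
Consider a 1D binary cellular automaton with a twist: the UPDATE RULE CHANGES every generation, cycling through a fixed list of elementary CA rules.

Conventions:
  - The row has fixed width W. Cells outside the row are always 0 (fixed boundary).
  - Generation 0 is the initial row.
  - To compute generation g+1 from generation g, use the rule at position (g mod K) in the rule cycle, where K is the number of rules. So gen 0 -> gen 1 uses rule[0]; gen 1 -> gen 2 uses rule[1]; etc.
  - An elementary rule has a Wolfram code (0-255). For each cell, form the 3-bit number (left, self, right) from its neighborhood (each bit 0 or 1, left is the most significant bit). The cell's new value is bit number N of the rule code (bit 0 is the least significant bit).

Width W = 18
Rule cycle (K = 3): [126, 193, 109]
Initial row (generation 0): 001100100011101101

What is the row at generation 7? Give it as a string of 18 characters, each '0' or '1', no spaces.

Answer: 111111111000011111

Derivation:
Gen 0: 001100100011101101
Gen 1 (rule 126): 011111110110111111
Gen 2 (rule 193): 001111110010011111
Gen 3 (rule 109): 101000010010010001
Gen 4 (rule 126): 111100111111111011
Gen 5 (rule 193): 011100011111111001
Gen 6 (rule 109): 010101010000001001
Gen 7 (rule 126): 111111111000011111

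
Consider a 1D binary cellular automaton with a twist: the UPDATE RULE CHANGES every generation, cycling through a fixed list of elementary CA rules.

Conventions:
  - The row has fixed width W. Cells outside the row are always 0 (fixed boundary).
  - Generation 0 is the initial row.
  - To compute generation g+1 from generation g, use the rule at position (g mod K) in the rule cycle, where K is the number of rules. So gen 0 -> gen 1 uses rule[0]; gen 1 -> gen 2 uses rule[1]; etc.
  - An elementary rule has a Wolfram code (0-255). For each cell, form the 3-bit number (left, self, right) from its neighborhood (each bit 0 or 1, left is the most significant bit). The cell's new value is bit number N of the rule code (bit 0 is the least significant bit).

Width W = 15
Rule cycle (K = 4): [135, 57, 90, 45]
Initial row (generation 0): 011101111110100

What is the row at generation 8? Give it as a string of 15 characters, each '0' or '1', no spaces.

Gen 0: 011101111110100
Gen 1 (rule 135): 101000111100101
Gen 2 (rule 57): 010110100010010
Gen 3 (rule 90): 100110010101101
Gen 4 (rule 45): 100100011111011
Gen 5 (rule 135): 101101101110000
Gen 6 (rule 57): 011011011001111
Gen 7 (rule 90): 111011011111001
Gen 8 (rule 45): 100110110000001

Answer: 100110110000001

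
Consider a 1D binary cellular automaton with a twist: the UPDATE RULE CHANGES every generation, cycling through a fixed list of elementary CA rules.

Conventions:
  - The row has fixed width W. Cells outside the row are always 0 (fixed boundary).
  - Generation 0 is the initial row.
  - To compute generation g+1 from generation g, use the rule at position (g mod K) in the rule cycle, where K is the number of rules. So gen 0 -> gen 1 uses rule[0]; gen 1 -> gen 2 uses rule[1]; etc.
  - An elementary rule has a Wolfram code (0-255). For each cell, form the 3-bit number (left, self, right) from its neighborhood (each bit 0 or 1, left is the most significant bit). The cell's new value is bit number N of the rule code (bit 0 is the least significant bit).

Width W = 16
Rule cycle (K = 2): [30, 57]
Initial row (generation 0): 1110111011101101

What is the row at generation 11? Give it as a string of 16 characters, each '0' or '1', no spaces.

Answer: 1101010111011101

Derivation:
Gen 0: 1110111011101101
Gen 1 (rule 30): 1000100010001001
Gen 2 (rule 57): 0110011001100100
Gen 3 (rule 30): 1101110111011110
Gen 4 (rule 57): 1011001100110001
Gen 5 (rule 30): 1010111011101011
Gen 6 (rule 57): 0101100110010110
Gen 7 (rule 30): 1101011101110101
Gen 8 (rule 57): 1010110011001010
Gen 9 (rule 30): 1010101110111011
Gen 10 (rule 57): 0101011001100110
Gen 11 (rule 30): 1101010111011101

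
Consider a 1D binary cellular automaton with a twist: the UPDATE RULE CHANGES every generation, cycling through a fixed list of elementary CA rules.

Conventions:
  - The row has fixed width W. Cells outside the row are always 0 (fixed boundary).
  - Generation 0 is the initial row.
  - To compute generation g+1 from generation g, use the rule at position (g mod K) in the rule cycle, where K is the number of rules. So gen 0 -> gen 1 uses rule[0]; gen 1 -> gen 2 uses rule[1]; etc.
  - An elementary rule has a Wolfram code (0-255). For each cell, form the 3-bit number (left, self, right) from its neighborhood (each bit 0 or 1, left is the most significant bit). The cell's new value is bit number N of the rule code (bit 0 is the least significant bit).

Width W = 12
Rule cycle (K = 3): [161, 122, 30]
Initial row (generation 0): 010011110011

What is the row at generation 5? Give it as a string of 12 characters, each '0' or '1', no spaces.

Gen 0: 010011110011
Gen 1 (rule 161): 000001100000
Gen 2 (rule 122): 000011110000
Gen 3 (rule 30): 000110001000
Gen 4 (rule 161): 110000100011
Gen 5 (rule 122): 111001010111

Answer: 111001010111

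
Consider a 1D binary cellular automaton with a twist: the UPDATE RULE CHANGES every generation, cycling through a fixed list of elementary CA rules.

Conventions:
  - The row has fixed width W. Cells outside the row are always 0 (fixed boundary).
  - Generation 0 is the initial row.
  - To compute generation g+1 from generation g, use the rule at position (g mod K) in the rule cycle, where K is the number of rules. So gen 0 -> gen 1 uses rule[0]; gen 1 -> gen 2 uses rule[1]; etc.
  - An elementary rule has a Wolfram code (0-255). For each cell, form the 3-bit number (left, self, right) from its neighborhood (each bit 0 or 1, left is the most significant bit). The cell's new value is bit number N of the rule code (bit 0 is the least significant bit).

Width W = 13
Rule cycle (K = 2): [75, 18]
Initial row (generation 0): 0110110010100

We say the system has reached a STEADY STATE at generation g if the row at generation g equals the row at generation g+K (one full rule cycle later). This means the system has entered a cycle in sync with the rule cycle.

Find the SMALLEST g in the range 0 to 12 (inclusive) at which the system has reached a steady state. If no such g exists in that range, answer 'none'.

Gen 0: 0110110010100
Gen 1 (rule 75): 1110110100001
Gen 2 (rule 18): 0000000010010
Gen 3 (rule 75): 1111111100100
Gen 4 (rule 18): 0000000011010
Gen 5 (rule 75): 1111111111000
Gen 6 (rule 18): 0000000000100
Gen 7 (rule 75): 1111111111001
Gen 8 (rule 18): 0000000000110
Gen 9 (rule 75): 1111111111110
Gen 10 (rule 18): 0000000000001
Gen 11 (rule 75): 1111111111110
Gen 12 (rule 18): 0000000000001
Gen 13 (rule 75): 1111111111110
Gen 14 (rule 18): 0000000000001

Answer: 9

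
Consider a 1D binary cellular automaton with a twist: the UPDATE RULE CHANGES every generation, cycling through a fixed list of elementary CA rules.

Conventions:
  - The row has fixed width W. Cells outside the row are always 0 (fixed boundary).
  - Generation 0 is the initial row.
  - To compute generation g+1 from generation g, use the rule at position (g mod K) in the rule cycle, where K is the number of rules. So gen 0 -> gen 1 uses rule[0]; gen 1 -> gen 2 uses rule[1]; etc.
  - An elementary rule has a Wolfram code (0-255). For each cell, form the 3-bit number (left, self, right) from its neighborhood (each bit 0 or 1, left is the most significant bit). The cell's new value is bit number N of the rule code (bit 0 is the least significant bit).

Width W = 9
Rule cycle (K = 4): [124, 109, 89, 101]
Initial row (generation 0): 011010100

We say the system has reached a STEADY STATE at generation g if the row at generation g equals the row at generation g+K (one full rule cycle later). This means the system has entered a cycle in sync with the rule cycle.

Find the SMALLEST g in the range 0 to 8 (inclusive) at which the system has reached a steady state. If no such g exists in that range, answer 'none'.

Answer: none

Derivation:
Gen 0: 011010100
Gen 1 (rule 124): 011111110
Gen 2 (rule 109): 010000010
Gen 3 (rule 89): 001111001
Gen 4 (rule 101): 100001001
Gen 5 (rule 124): 110001101
Gen 6 (rule 109): 110101111
Gen 7 (rule 89): 110001001
Gen 8 (rule 101): 010101001
Gen 9 (rule 124): 011111101
Gen 10 (rule 109): 010000111
Gen 11 (rule 89): 001110101
Gen 12 (rule 101): 100011111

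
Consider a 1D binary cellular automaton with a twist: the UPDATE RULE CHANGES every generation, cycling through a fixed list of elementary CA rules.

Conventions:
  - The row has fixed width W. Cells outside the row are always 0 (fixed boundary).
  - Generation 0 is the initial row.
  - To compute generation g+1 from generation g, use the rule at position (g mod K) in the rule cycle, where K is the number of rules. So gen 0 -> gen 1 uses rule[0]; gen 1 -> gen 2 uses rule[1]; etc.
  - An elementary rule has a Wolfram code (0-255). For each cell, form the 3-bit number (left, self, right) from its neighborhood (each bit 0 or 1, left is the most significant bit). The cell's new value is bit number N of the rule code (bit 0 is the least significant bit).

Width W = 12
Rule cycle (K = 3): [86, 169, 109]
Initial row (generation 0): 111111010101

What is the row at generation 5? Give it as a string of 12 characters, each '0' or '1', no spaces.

Answer: 111110011010

Derivation:
Gen 0: 111111010101
Gen 1 (rule 86): 000001010101
Gen 2 (rule 169): 111100101010
Gen 3 (rule 109): 100100111110
Gen 4 (rule 86): 111111000011
Gen 5 (rule 169): 111110011010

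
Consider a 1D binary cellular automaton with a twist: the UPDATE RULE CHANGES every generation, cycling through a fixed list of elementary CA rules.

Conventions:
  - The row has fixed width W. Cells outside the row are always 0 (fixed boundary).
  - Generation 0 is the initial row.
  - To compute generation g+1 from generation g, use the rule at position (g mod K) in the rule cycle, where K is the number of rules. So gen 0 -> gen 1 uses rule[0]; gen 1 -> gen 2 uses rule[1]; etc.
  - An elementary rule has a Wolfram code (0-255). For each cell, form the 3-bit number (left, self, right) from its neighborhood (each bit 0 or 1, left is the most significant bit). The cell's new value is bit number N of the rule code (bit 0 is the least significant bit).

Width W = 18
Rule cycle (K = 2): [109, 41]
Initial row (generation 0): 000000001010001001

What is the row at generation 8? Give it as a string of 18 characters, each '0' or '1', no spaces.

Answer: 010000000001011000

Derivation:
Gen 0: 000000001010001001
Gen 1 (rule 109): 111111101110101001
Gen 2 (rule 41): 100000011001010000
Gen 3 (rule 109): 101111011001110111
Gen 4 (rule 41): 011000110001001100
Gen 5 (rule 109): 011010110101001101
Gen 6 (rule 41): 010101101010001010
Gen 7 (rule 109): 011111111110101110
Gen 8 (rule 41): 010000000001011000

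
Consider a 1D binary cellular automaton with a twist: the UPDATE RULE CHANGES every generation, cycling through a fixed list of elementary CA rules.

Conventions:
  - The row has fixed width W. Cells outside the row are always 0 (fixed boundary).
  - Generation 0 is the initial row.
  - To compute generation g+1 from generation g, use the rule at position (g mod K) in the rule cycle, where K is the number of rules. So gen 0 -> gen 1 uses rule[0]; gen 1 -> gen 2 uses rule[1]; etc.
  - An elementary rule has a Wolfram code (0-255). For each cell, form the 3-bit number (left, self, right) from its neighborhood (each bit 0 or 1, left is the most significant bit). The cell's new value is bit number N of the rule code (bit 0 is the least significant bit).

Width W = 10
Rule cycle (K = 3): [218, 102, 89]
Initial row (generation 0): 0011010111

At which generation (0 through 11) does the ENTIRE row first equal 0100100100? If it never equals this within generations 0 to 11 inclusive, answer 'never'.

Gen 0: 0011010111
Gen 1 (rule 218): 0111000111
Gen 2 (rule 102): 1001001001
Gen 3 (rule 89): 0100100100
Gen 4 (rule 218): 1011011010
Gen 5 (rule 102): 1101101110
Gen 6 (rule 89): 1101101011
Gen 7 (rule 218): 1101100011
Gen 8 (rule 102): 0110100101
Gen 9 (rule 89): 0110010000
Gen 10 (rule 218): 1111101000
Gen 11 (rule 102): 0000111000

Answer: 3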